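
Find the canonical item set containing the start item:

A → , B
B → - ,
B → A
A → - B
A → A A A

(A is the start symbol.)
First, augment the grammar with A' → A
I₀ = CLOSURE({ [A' → . A] }):
  [A' → . A] has the dot before A: add [A → . , B], [A → . - B], [A → . A A A]
No further items can be added.

I₀ = { [A → . , B], [A → . - B], [A → . A A A], [A' → . A] }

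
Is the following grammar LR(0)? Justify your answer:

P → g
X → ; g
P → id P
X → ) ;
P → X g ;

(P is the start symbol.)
Augment with P' → P and build the canonical LR(0) collection (I0 = CLOSURE({[P' → . P]}), then GOTO on every symbol after a dot until no new states appear). It has 12 states:
  I0: { [P → . X g ;], [P → . g], [P → . id P], [P' → . P], [X → . ) ;], [X → . ; g] }  — shift
  I1: { [X → ) . ;] }  — shift
  I2: { [X → ; . g] }  — shift
  I3: { [P' → P .] }  — accept
  I4: { [P → X . g ;] }  — shift
  I5: { [P → g .] }  — reduce
  I6: { [P → . X g ;], [P → . g], [P → . id P], [P → id . P], [X → . ) ;], [X → . ; g] }  — shift
  I7: { [P → id P .] }  — reduce
  I8: { [P → X g . ;] }  — shift
  I9: { [P → X g ; .] }  — reduce
  I10: { [X → ; g .] }  — reduce
  I11: { [X → ) ; .] }  — reduce

Every state is either a pure shift/goto state or contains exactly one complete item and nothing to shift — no conflicts. The grammar is LR(0).

Answer: Yes, the grammar is LR(0)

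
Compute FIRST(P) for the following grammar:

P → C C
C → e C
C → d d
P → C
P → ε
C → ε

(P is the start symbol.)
To compute FIRST(P), examine every production with P on the left-hand side, reading each right-hand side left to right until a non-nullable symbol is reached.

FIRST sets of the other non-terminals involved (by the same procedure, iterated to a fixed point):
  FIRST(C) = { 'd', 'e', ε }

From P → C C:
  - C is a non-terminal: add FIRST(C) \ {ε} = { 'd', 'e' }
    C is nullable, so continue to the next symbol
  - C is a non-terminal: add FIRST(C) \ {ε} = { 'd', 'e' }
    C is nullable and nothing follows, so the whole right-hand side can vanish: ε ∈ FIRST(P)
From P → C:
  - C is a non-terminal: add FIRST(C) \ {ε} = { 'd', 'e' }
    C is nullable and nothing follows, so the whole right-hand side can vanish: ε ∈ FIRST(P)
From P → ε:
  - ε-production, so ε ∈ FIRST(P)

Collecting: FIRST(P) = { 'd', 'e', ε }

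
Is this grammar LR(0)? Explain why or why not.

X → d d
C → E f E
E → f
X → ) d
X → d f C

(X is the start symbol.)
Yes, the grammar is LR(0)

A grammar is LR(0) if no state in the canonical LR(0) collection has:
  - both a shift item (dot before a terminal) and a complete item (shift-reduce conflict), or
  - two or more complete items (reduce-reduce conflict; the accept item [X' → X .] counts as a complete item here).

Augment with X' → X and build the canonical LR(0) collection (I0 = CLOSURE({[X' → . X]}), then GOTO on every symbol after a dot until no new states appear). It has 12 states:
  I0: { [X → . ) d], [X → . d d], [X → . d f C], [X' → . X] }  — shift
  I1: { [X → ) . d] }  — shift
  I2: { [X' → X .] }  — accept
  I3: { [X → d . d], [X → d . f C] }  — shift
  I4: { [X → d d .] }  — reduce
  I5: { [C → . E f E], [E → . f], [X → d f . C] }  — shift
  I6: { [X → d f C .] }  — reduce
  I7: { [C → E . f E] }  — shift
  I8: { [E → f .] }  — reduce
  I9: { [C → E f . E], [E → . f] }  — shift
  I10: { [C → E f E .] }  — reduce
  I11: { [X → ) d .] }  — reduce

Every state is either a pure shift/goto state or contains exactly one complete item and nothing to shift — no conflicts. The grammar is LR(0).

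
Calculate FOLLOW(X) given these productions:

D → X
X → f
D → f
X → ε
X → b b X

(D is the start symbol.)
{ $ }

To compute FOLLOW(X), find every occurrence of X on a right-hand side N → α X β: add FIRST(β) \ {ε}, and if β is empty or nullable also add FOLLOW(N). Iterate to a fixed point.

In D → X: X is at the end, add FOLLOW(D)
In X → b b X: X is at the end; this adds FOLLOW(X) to itself — nothing new

The FOLLOW sets referred to above (computed the same way, to a fixed point):
  FOLLOW(D) = { $ }

Taking the union: FOLLOW(X) = { $ }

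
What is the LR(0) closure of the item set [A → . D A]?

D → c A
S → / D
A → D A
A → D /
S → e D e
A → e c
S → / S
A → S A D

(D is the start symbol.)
{ [A → . D A], [D → . c A] }

To compute CLOSURE, for each item [A → α.Bβ] where B is a non-terminal, add [B → .γ] for all productions B → γ; repeat for the newly added items until nothing changes.

Start with: [A → . D A]
  [A → . D A] has the dot before D: add [D → . c A]
No further items can be added.

CLOSURE = { [A → . D A], [D → . c A] }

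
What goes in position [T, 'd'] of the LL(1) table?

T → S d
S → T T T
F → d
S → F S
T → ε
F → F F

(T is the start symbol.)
T → S d, T → ε

To find M[T, 'd'], we find productions for T where 'd' is in the predict set (PREDICT(N → α) = (FIRST(α) \ {ε}) ∪ (FOLLOW(N) if α ⇒* ε)).

Relevant sets:
  FIRST(S) = { 'd', ε }
  FOLLOW(T) = { $, 'd' }

T → S d: PREDICT = { 'd' }
  'd' is in predict set, so this production goes in M[T, 'd']
T → ε: PREDICT = { $, 'd' }
  'd' is in predict set, so this production goes in M[T, 'd']

M[T, 'd'] = T → S d, T → ε  (a multiply-defined cell — the grammar is not LL(1))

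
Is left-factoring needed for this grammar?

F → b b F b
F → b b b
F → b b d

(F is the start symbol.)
Yes, F has productions with common prefix 'b b'

Left-factoring is needed when two productions for the same non-terminal
share a common prefix on the right-hand side.

Productions for F:
  F → b b F b
  F → b b b
  F → b b d

Found common prefix 'b b' in productions for F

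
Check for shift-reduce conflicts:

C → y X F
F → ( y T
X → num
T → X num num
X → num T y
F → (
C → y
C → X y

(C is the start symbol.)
Yes — I3: [X → num .] vs [X → . num]; I4: [C → y .] vs [X → . num]; I6: [F → ( .] vs [F → ( . y T]

Augment with C' → C and build the canonical LR(0) collection (I0 = CLOSURE({[C' → . C]}), then GOTO on every symbol after a dot until no new states appear). It has 16 states:
  I0: { [C → . X y], [C → . y X F], [C → . y], [C' → . C], [X → . num T y], [X → . num] }  — shift
  I1: { [C' → C .] }  — accept
  I2: { [C → X . y] }  — shift
  I3: { [T → . X num num], [X → . num T y], [X → . num], [X → num . T y], [X → num .] }  — shift, reduce
  I4: { [C → y . X F], [C → y .], [X → . num T y], [X → . num] }  — shift, reduce
  I5: { [C → y X . F], [F → . ( y T], [F → . (] }  — shift
  I6: { [F → ( . y T], [F → ( .] }  — shift, reduce
  I7: { [C → y X F .] }  — reduce
  I8: { [F → ( y . T], [T → . X num num], [X → . num T y], [X → . num] }  — shift
  I9: { [F → ( y T .] }  — reduce
  I10: { [T → X . num num] }  — shift
  I11: { [T → X num . num] }  — shift
  I12: { [T → X num num .] }  — reduce
  I13: { [X → num T . y] }  — shift
  I14: { [X → num T y .] }  — reduce
  I15: { [C → X y .] }  — reduce

I3 contains reduce item [X → num .] and shift items [X → . num], [X → . num T y] — shift-reduce conflict.
I4 contains reduce item [C → y .] and shift items [X → . num], [X → . num T y] — shift-reduce conflict.
I6 contains reduce item [F → ( .] and shift item [F → ( . y T] — shift-reduce conflict.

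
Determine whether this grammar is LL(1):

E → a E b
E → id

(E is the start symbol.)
A grammar is LL(1) if for each non-terminal N with multiple productions, the predict sets of those productions are pairwise disjoint, where PREDICT(N → α) = (FIRST(α) \ {ε}) ∪ (FOLLOW(N) if α ⇒* ε).

For E:
  PREDICT(E → a E b) = { 'a' }
  PREDICT(E → id) = { 'id' }

All predict sets are disjoint. The grammar IS LL(1).

Answer: Yes, the grammar is LL(1).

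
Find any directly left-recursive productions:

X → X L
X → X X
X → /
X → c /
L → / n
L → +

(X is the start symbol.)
Yes, X is left-recursive

X → X L: LEFT RECURSIVE (starts with X)
X → X X: LEFT RECURSIVE (starts with X)
X → /: starts with '/'
X → c /: starts with c
L → / n: starts with '/'
L → +: starts with '+'

The grammar has direct left recursion on: X.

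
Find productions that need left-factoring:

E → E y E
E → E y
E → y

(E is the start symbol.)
Left-factoring is needed when two productions for the same non-terminal
share a common prefix on the right-hand side.

Productions for E:
  E → E y E
  E → E y
  E → y

Found common prefix 'E y' in productions for E

Answer: Yes, E has productions with common prefix 'E y'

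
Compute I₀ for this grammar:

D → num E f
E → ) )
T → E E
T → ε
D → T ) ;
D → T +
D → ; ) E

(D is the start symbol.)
First, augment the grammar with D' → D
I₀ = CLOSURE({ [D' → . D] }):
  [D' → . D] has the dot before D: add [D → . num E f], [D → . T ) ;], [D → . T +], [D → . ; ) E]
  [D → . T ) ;] has the dot before T: add [T → . E E], [T → .]
  [T → . E E] has the dot before E: add [E → . ) )]
No further items can be added.

I₀ = { [D → . ; ) E], [D → . T ) ;], [D → . T +], [D → . num E f], [D' → . D], [E → . ) )], [T → . E E], [T → .] }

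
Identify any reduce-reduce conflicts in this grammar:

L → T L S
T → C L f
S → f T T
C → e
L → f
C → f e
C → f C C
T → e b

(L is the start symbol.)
A reduce-reduce conflict occurs when an LR(0) state has two complete items [A → α .] and [B → β .] — both call for a reduction, and with no lookahead the parser cannot choose between them.

Augment with L' → L and build the canonical LR(0) collection (I0 = CLOSURE({[L' → . L]}), then GOTO on every symbol after a dot until no new states appear). It has 19 states:
  I0: { [C → . e], [C → . f C C], [C → . f e], [L → . T L S], [L → . f], [L' → . L], [T → . C L f], [T → . e b] }  — shift
  I1: { [C → . e], [C → . f C C], [C → . f e], [L → . T L S], [L → . f], [T → . C L f], [T → . e b], [T → C . L f] }  — shift
  I2: { [L' → L .] }  — accept
  I3: { [C → . e], [C → . f C C], [C → . f e], [L → . T L S], [L → . f], [L → T . L S], [T → . C L f], [T → . e b] }  — shift
  I4: { [C → e .], [T → e . b] }  — shift, reduce
  I5: { [C → . e], [C → . f C C], [C → . f e], [C → f . C C], [C → f . e], [L → f .] }  — shift, reduce
  I6: { [C → . e], [C → . f C C], [C → . f e], [C → f C . C] }  — shift
  I7: { [C → e .], [C → f e .] }  — 2 reduces
  I8: { [C → . e], [C → . f C C], [C → . f e], [C → f . C C], [C → f . e] }  — shift
  I9: { [C → f C C .] }  — reduce
  I10: { [C → e .] }  — reduce
  I11: { [T → e b .] }  — reduce
  I12: { [L → T L . S], [S → . f T T] }  — shift
  I13: { [L → T L S .] }  — reduce
  I14: { [C → . e], [C → . f C C], [C → . f e], [S → f . T T], [T → . C L f], [T → . e b] }  — shift
  I15: { [C → . e], [C → . f C C], [C → . f e], [S → f T . T], [T → . C L f], [T → . e b] }  — shift
  I16: { [S → f T T .] }  — reduce
  I17: { [T → C L . f] }  — shift
  I18: { [T → C L f .] }  — reduce

I7 contains complete items [C → e .], [C → f e .] — reduce-reduce conflict.

Answer: Yes — I7: [C → e .] vs [C → f e .]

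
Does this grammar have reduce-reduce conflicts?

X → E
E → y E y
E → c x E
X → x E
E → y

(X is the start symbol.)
A reduce-reduce conflict occurs when an LR(0) state has two complete items [A → α .] and [B → β .] — both call for a reduction, and with no lookahead the parser cannot choose between them.

Augment with X' → X and build the canonical LR(0) collection (I0 = CLOSURE({[X' → . X]}), then GOTO on every symbol after a dot until no new states appear). It has 11 states:
  I0: { [E → . c x E], [E → . y E y], [E → . y], [X → . E], [X → . x E], [X' → . X] }  — shift
  I1: { [X → E .] }  — reduce
  I2: { [X' → X .] }  — accept
  I3: { [E → c . x E] }  — shift
  I4: { [E → . c x E], [E → . y E y], [E → . y], [X → x . E] }  — shift
  I5: { [E → . c x E], [E → . y E y], [E → . y], [E → y . E y], [E → y .] }  — shift, reduce
  I6: { [E → y E . y] }  — shift
  I7: { [E → y E y .] }  — reduce
  I8: { [X → x E .] }  — reduce
  I9: { [E → . c x E], [E → . y E y], [E → . y], [E → c x . E] }  — shift
  I10: { [E → c x E .] }  — reduce

No state contains more than one complete item.

Answer: No reduce-reduce conflicts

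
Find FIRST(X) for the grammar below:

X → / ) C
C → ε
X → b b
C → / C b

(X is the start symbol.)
To compute FIRST(X), examine every production with X on the left-hand side, reading each right-hand side left to right until a non-nullable symbol is reached.

From X → / ) C:
  - '/' is a terminal: add '/' and stop
From X → b b:
  - b is a terminal: add 'b' and stop

Collecting: FIRST(X) = { '/', 'b' }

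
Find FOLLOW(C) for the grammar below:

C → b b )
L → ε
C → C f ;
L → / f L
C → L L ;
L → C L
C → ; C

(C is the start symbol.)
{ $, '/', ';', 'b', 'f' }

To compute FOLLOW(C), find every occurrence of C on a right-hand side N → α C β: add FIRST(β) \ {ε}, and if β is empty or nullable also add FOLLOW(N). Iterate to a fixed point.

C is the start symbol, so $ ∈ FOLLOW(C).
In C → C f ;: C is followed by f ';', add FIRST(f ';') \ {ε} = { 'f' }
In L → C L: C is followed by L, add FIRST(L) \ {ε} = { '/', ';', 'b' }
  L is nullable, so also add FOLLOW(L)
In C → ; C: C is at the end; this adds FOLLOW(C) to itself — nothing new

The FOLLOW sets referred to above (computed the same way, to a fixed point):
  FOLLOW(L) = { '/', ';', 'b' }

Taking the union: FOLLOW(C) = { $, '/', ';', 'b', 'f' }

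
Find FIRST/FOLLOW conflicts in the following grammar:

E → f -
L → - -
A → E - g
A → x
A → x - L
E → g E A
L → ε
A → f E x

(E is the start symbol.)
Nullable non-terminals: L.

L: nullable alternative(s) L → ε; FOLLOW(L) = { $, '-', 'f', 'g', 'x' }
  L → - -: FIRST \ {ε} = { '-' } — overlaps FOLLOW(L) on { '-' }: CONFLICT
  L → ε: FIRST \ {ε} = { } — this is the only nullable alternative, skip

A, E have no nullable alternative, so no FIRST/FOLLOW check is needed there.

So the grammar has 1 FIRST/FOLLOW conflict (marked CONFLICT above).

Answer: Yes. L → '-' '-' with FOLLOW(L) on { '-' }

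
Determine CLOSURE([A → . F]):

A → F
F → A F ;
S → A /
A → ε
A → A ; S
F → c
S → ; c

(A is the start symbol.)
Start with: [A → . F]
  [A → . F] has the dot before F: add [F → . A F ;], [F → . c]
  [F → . A F ;] has the dot before A: add [A → .], [A → . A ; S]
No further items can be added.

CLOSURE = { [A → . A ; S], [A → . F], [A → .], [F → . A F ;], [F → . c] }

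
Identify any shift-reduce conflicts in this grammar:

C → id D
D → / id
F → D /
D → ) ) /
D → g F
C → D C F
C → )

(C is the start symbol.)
Yes — I1: [C → ) .] vs [D → ) . ) /]

Augment with C' → C and build the canonical LR(0) collection (I0 = CLOSURE({[C' → . C]}), then GOTO on every symbol after a dot until no new states appear). It has 17 states:
  I0: { [C → . )], [C → . D C F], [C → . id D], [C' → . C], [D → . ) ) /], [D → . / id], [D → . g F] }  — shift
  I1: { [C → ) .], [D → ) . ) /] }  — shift, reduce
  I2: { [D → / . id] }  — shift
  I3: { [C' → C .] }  — accept
  I4: { [C → . )], [C → . D C F], [C → . id D], [C → D . C F], [D → . ) ) /], [D → . / id], [D → . g F] }  — shift
  I5: { [D → . ) ) /], [D → . / id], [D → . g F], [D → g . F], [F → . D /] }  — shift
  I6: { [C → id . D], [D → . ) ) /], [D → . / id], [D → . g F] }  — shift
  I7: { [D → ) . ) /] }  — shift
  I8: { [C → id D .] }  — reduce
  I9: { [D → ) ) . /] }  — shift
  I10: { [D → ) ) / .] }  — reduce
  I11: { [F → D . /] }  — shift
  I12: { [D → g F .] }  — reduce
  I13: { [F → D / .] }  — reduce
  I14: { [C → D C . F], [D → . ) ) /], [D → . / id], [D → . g F], [F → . D /] }  — shift
  I15: { [C → D C F .] }  — reduce
  I16: { [D → / id .] }  — reduce

I1 contains reduce item [C → ) .] and shift item [D → ) . ) /] — shift-reduce conflict.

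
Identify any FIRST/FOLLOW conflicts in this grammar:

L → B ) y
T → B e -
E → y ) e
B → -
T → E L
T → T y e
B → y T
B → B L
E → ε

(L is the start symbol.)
Yes. E → y ')' e with FOLLOW(E) on { 'y' }

A FIRST/FOLLOW conflict occurs when a non-terminal N has a nullable alternative N → β (β ⇒* ε) and another alternative N → α with FIRST(α) ∩ FOLLOW(N) ≠ ∅: on such a lookahead the parser cannot decide between expanding α and letting N vanish via β.

Nullable non-terminals: E.

E: nullable alternative(s) E → ε; FOLLOW(E) = { '-', 'y' }
  E → y ) e: FIRST \ {ε} = { 'y' } — overlaps FOLLOW(E) on { 'y' }: CONFLICT
  E → ε: FIRST \ {ε} = { } — this is the only nullable alternative, skip

B, L, T have no nullable alternative, so no FIRST/FOLLOW check is needed there.

So the grammar has 1 FIRST/FOLLOW conflict (marked CONFLICT above).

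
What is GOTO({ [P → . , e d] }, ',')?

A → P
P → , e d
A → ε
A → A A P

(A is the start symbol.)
{ [P → , . e d] }

GOTO(I, ',') = CLOSURE({ [A → αX.β] : [A → α.Xβ] ∈ I, X = ',' })

Items with dot before ',', with the dot advanced:
  [P → . , e d] → [P → , . e d]
Closure adds nothing (no advanced item has the dot before a non-terminal).

GOTO = { [P → , . e d] }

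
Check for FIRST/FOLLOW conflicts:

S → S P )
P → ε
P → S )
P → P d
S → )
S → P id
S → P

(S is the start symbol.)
A FIRST/FOLLOW conflict occurs when a non-terminal N has a nullable alternative N → β (β ⇒* ε) and another alternative N → α with FIRST(α) ∩ FOLLOW(N) ≠ ∅: on such a lookahead the parser cannot decide between expanding α and letting N vanish via β.

Nullable non-terminals: P, S.
FIRST sets used below: FIRST(S) = { ')', 'd', 'id', ε }, FIRST(P) = { ')', 'd', 'id', ε }

P: nullable alternative(s) P → ε; FOLLOW(P) = { $, ')', 'd', 'id' }
  P → ε: FIRST \ {ε} = { } — this is the only nullable alternative, skip
  P → S ): FIRST \ {ε} = { ')', 'd', 'id' } — overlaps FOLLOW(P) on { ')', 'd', 'id' }: CONFLICT
  P → P d: FIRST \ {ε} = { ')', 'd', 'id' } — overlaps FOLLOW(P) on { ')', 'd', 'id' }: CONFLICT

S: nullable alternative(s) S → P; FOLLOW(S) = { $, ')', 'd', 'id' }
  S → S P ): FIRST \ {ε} = { ')', 'd', 'id' } — overlaps FOLLOW(S) on { ')', 'd', 'id' }: CONFLICT
  S → ): FIRST \ {ε} = { ')' } — overlaps FOLLOW(S) on { ')' }: CONFLICT
  S → P id: FIRST \ {ε} = { ')', 'd', 'id' } — overlaps FOLLOW(S) on { ')', 'd', 'id' }: CONFLICT
  S → P: FIRST \ {ε} = { ')', 'd', 'id' } — this is the only nullable alternative, skip

So the grammar has 5 FIRST/FOLLOW conflicts (marked CONFLICT above).

Answer: Yes. S → S P ')' with FOLLOW(S) on { ')', 'd', 'id' }; S → ')' with FOLLOW(S) on { ')' }; S → P id with FOLLOW(S) on { ')', 'd', 'id' }; P → S ')' with FOLLOW(P) on { ')', 'd', 'id' }; P → P d with FOLLOW(P) on { ')', 'd', 'id' }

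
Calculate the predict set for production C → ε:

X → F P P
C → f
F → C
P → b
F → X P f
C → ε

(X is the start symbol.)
PREDICT(C → ε) = (FIRST(RHS) \ {ε}) ∪ (FOLLOW(C) if ε ∈ FIRST(RHS), i.e. RHS ⇒* ε)
The right-hand side is ε (FIRST(ε) = { ε }), so the predict set is FOLLOW(C) = { 'b' }
PREDICT(C → ε) = { 'b' }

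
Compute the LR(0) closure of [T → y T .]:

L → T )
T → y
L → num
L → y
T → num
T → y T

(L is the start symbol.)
{ [T → y T .] }

To compute CLOSURE, for each item [A → α.Bβ] where B is a non-terminal, add [B → .γ] for all productions B → γ; repeat for the newly added items until nothing changes.

Start with: [T → y T .]
The dot is at the end, so nothing is added.

CLOSURE = { [T → y T .] }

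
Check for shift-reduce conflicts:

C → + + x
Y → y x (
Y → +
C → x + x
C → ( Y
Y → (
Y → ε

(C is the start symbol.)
Yes — I1: [Y → .] vs [Y → . (]

Augment with C' → C and build the canonical LR(0) collection (I0 = CLOSURE({[C' → . C]}), then GOTO on every symbol after a dot until no new states appear). It has 15 states:
  I0: { [C → . ( Y], [C → . + + x], [C → . x + x], [C' → . C] }  — shift
  I1: { [C → ( . Y], [Y → . (], [Y → . +], [Y → . y x (], [Y → .] }  — shift, reduce
  I2: { [C → + . + x] }  — shift
  I3: { [C' → C .] }  — accept
  I4: { [C → x . + x] }  — shift
  I5: { [C → x + . x] }  — shift
  I6: { [C → x + x .] }  — reduce
  I7: { [C → + + . x] }  — shift
  I8: { [C → + + x .] }  — reduce
  I9: { [Y → ( .] }  — reduce
  I10: { [Y → + .] }  — reduce
  I11: { [C → ( Y .] }  — reduce
  I12: { [Y → y . x (] }  — shift
  I13: { [Y → y x . (] }  — shift
  I14: { [Y → y x ( .] }  — reduce

I1 contains reduce item [Y → .] and shift items [Y → . (], [Y → . +], [Y → . y x (] — shift-reduce conflict.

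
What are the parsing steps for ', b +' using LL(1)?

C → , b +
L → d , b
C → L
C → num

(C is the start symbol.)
LL(1) parsing maintains a stack (initially the start symbol over $) and the input. At each step: if the stack top is a terminal, match it against the current input token; if it is a non-terminal N, replace it with the RHS of M[N, lookahead] (the unique production whose predict set contains the lookahead).

Stack is shown with the top on the left.

Stack    Input    Action
------------------------
C $      , b + $  output C → , b +
, b + $  , b + $  match ','
b + $    b + $    match 'b'
+ $      + $      match '+'
$        $        accept

The string is accepted.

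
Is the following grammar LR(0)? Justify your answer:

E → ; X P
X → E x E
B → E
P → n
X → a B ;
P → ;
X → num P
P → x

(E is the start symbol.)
Yes, the grammar is LR(0)

A grammar is LR(0) if no state in the canonical LR(0) collection has:
  - both a shift item (dot before a terminal) and a complete item (shift-reduce conflict), or
  - two or more complete items (reduce-reduce conflict; the accept item [E' → E .] counts as a complete item here).

Augment with E' → E and build the canonical LR(0) collection (I0 = CLOSURE({[E' → . E]}), then GOTO on every symbol after a dot until no new states appear). It has 17 states:
  I0: { [E → . ; X P], [E' → . E] }  — shift
  I1: { [E → . ; X P], [E → ; . X P], [X → . E x E], [X → . a B ;], [X → . num P] }  — shift
  I2: { [E' → E .] }  — accept
  I3: { [X → E . x E] }  — shift
  I4: { [E → ; X . P], [P → . ;], [P → . n], [P → . x] }  — shift
  I5: { [B → . E], [E → . ; X P], [X → a . B ;] }  — shift
  I6: { [P → . ;], [P → . n], [P → . x], [X → num . P] }  — shift
  I7: { [P → ; .] }  — reduce
  I8: { [X → num P .] }  — reduce
  I9: { [P → n .] }  — reduce
  I10: { [P → x .] }  — reduce
  I11: { [X → a B . ;] }  — shift
  I12: { [B → E .] }  — reduce
  I13: { [X → a B ; .] }  — reduce
  I14: { [E → ; X P .] }  — reduce
  I15: { [E → . ; X P], [X → E x . E] }  — shift
  I16: { [X → E x E .] }  — reduce

Every state is either a pure shift/goto state or contains exactly one complete item and nothing to shift — no conflicts. The grammar is LR(0).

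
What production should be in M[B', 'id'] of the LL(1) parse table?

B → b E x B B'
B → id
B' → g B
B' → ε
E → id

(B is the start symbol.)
Empty (error entry)

To find M[B', 'id'], we find productions for B' where 'id' is in the predict set (PREDICT(N → α) = (FIRST(α) \ {ε}) ∪ (FOLLOW(N) if α ⇒* ε)).

Relevant sets:
  FOLLOW(B') = { $, 'g' }

B' → g B: PREDICT = { 'g' }
B' → ε: PREDICT = { $, 'g' }

M[B', 'id'] is empty (no production applies)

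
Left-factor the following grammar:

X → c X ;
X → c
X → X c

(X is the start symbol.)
X → c X'
X' → X ;
X' → ε
X → X c

Left-factoring transforms A → αβ₁ | αβ₂ into A → αA' and A' → β₁ | β₂
(α is the longest common prefix among the alternatives). Repeat until
no nonterminal has two alternatives with a common prefix.

Round 1: X has alternatives sharing prefix 'c'. Introduce X': X → c X'
  Add: X' → X ;
  Add: X' → ε

No remaining common prefixes — done.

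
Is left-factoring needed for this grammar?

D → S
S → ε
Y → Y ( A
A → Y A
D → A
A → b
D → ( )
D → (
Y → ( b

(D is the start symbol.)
Yes, D has productions with common prefix '('

Left-factoring is needed when two productions for the same non-terminal
share a common prefix on the right-hand side.

Productions for D:
  D → S
  D → A
  D → ( )
  D → (
Productions for Y:
  Y → Y ( A
  Y → ( b
Productions for A:
  A → Y A
  A → b

Found common prefix '(' in productions for D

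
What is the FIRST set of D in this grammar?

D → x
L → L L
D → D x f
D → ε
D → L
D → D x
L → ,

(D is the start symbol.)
{ ',', 'x', ε }

To compute FIRST(D), examine every production with D on the left-hand side, reading each right-hand side left to right until a non-nullable symbol is reached.

FIRST sets of the other non-terminals involved (by the same procedure, iterated to a fixed point):
  FIRST(L) = { ',' }

From D → x:
  - x is a terminal: add 'x' and stop
From D → D x f:
  - D is the symbol being defined: contributes nothing new
    D is nullable, so continue to the next symbol
  - x is a terminal: add 'x' and stop
From D → ε:
  - ε-production, so ε ∈ FIRST(D)
From D → L:
  - L is a non-terminal: add FIRST(L) \ {ε} = { ',' }
    L is not nullable, so stop
From D → D x:
  - D is the symbol being defined: contributes nothing new
    D is nullable, so continue to the next symbol
  - x is a terminal: add 'x' and stop

Collecting: FIRST(D) = { ',', 'x', ε }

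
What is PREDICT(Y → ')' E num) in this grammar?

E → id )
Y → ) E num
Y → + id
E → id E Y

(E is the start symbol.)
PREDICT(Y → ')' E num) = (FIRST(RHS) \ {ε}) ∪ (FOLLOW(Y) if ε ∈ FIRST(RHS), i.e. RHS ⇒* ε)
FIRST(')' E num) = { ')' }
ε ∉ FIRST(')' E num), so FOLLOW(Y) is not added.
PREDICT(Y → ')' E num) = { ')' }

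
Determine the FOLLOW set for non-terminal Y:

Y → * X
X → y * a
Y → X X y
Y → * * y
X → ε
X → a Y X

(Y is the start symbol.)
Y is the start symbol, so $ ∈ FOLLOW(Y).
In X → a Y X: Y is followed by X, add FIRST(X) \ {ε} = { 'a', 'y' }
  X is nullable, so also add FOLLOW(X)

The FOLLOW sets referred to above (computed the same way, to a fixed point):
  FOLLOW(X) = { $, 'a', 'y' }

Taking the union: FOLLOW(Y) = { $, 'a', 'y' }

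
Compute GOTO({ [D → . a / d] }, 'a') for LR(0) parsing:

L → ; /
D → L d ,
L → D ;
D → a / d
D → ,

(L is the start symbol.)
{ [D → a . / d] }

GOTO(I, 'a') = CLOSURE({ [A → αX.β] : [A → α.Xβ] ∈ I, X = 'a' })

Items with dot before 'a', with the dot advanced:
  [D → . a / d] → [D → a . / d]
Closure adds nothing (no advanced item has the dot before a non-terminal).

GOTO = { [D → a . / d] }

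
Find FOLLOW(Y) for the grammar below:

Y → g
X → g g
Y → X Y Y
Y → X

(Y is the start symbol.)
{ $, 'g' }

To compute FOLLOW(Y), find every occurrence of Y on a right-hand side N → α Y β: add FIRST(β) \ {ε}, and if β is empty or nullable also add FOLLOW(N). Iterate to a fixed point.

Y is the start symbol, so $ ∈ FOLLOW(Y).
In Y → X Y Y: Y is followed by Y, add FIRST(Y) \ {ε} = { 'g' }
In Y → X Y Y: Y is at the end; this adds FOLLOW(Y) to itself — nothing new

Taking the union: FOLLOW(Y) = { $, 'g' }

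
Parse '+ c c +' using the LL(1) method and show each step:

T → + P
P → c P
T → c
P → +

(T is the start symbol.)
LL(1) parsing maintains a stack (initially the start symbol over $) and the input. At each step: if the stack top is a terminal, match it against the current input token; if it is a non-terminal N, replace it with the RHS of M[N, lookahead] (the unique production whose predict set contains the lookahead).

Stack is shown with the top on the left.

Stack  Input      Action
------------------------
T $    + c c + $  output T → + P
+ P $  + c c + $  match '+'
P $    c c + $    output P → c P
c P $  c c + $    match 'c'
P $    c + $      output P → c P
c P $  c + $      match 'c'
P $    + $        output P → +
+ $    + $        match '+'
$      $          accept

The string is accepted.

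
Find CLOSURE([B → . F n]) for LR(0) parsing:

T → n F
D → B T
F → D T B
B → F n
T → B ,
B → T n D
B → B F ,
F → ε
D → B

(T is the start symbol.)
Start with: [B → . F n]
  [B → . F n] has the dot before F: add [F → . D T B], [F → .]
  [F → . D T B] has the dot before D: add [D → . B T], [D → . B]
  [D → . B T] has the dot before B: add [B → . T n D], [B → . B F ,]
  [B → . T n D] has the dot before T: add [T → . n F], [T → . B ,]
No further items can be added.

CLOSURE = { [B → . B F ,], [B → . F n], [B → . T n D], [D → . B T], [D → . B], [F → . D T B], [F → .], [T → . B ,], [T → . n F] }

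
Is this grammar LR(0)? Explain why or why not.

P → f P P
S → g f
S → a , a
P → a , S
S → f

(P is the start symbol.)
A grammar is LR(0) if no state in the canonical LR(0) collection has:
  - both a shift item (dot before a terminal) and a complete item (shift-reduce conflict), or
  - two or more complete items (reduce-reduce conflict; the accept item [P' → P .] counts as a complete item here).

Augment with P' → P and build the canonical LR(0) collection (I0 = CLOSURE({[P' → . P]}), then GOTO on every symbol after a dot until no new states appear). It has 14 states:
  I0: { [P → . a , S], [P → . f P P], [P' → . P] }  — shift
  I1: { [P' → P .] }  — accept
  I2: { [P → a . , S] }  — shift
  I3: { [P → . a , S], [P → . f P P], [P → f . P P] }  — shift
  I4: { [P → . a , S], [P → . f P P], [P → f P . P] }  — shift
  I5: { [P → f P P .] }  — reduce
  I6: { [P → a , . S], [S → . a , a], [S → . f], [S → . g f] }  — shift
  I7: { [P → a , S .] }  — reduce
  I8: { [S → a . , a] }  — shift
  I9: { [S → f .] }  — reduce
  I10: { [S → g . f] }  — shift
  I11: { [S → g f .] }  — reduce
  I12: { [S → a , . a] }  — shift
  I13: { [S → a , a .] }  — reduce

Every state is either a pure shift/goto state or contains exactly one complete item and nothing to shift — no conflicts. The grammar is LR(0).

Answer: Yes, the grammar is LR(0)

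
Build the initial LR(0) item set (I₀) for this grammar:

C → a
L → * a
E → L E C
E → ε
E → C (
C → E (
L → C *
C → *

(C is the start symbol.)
{ [C → . *], [C → . E (], [C → . a], [C' → . C], [E → . C (], [E → . L E C], [E → .], [L → . * a], [L → . C *] }

First, augment the grammar with C' → C
I₀ = CLOSURE({ [C' → . C] }):
  [C' → . C] has the dot before C: add [C → . a], [C → . E (], [C → . *]
  [C → . E (] has the dot before E: add [E → . L E C], [E → .], [E → . C (]
  [E → . L E C] has the dot before L: add [L → . * a], [L → . C *]
No further items can be added.

I₀ = { [C → . *], [C → . E (], [C → . a], [C' → . C], [E → . C (], [E → . L E C], [E → .], [L → . * a], [L → . C *] }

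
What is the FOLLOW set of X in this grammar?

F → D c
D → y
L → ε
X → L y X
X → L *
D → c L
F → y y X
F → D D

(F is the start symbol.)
To compute FOLLOW(X), find every occurrence of X on a right-hand side N → α X β: add FIRST(β) \ {ε}, and if β is empty or nullable also add FOLLOW(N). Iterate to a fixed point.

In X → L y X: X is at the end; this adds FOLLOW(X) to itself — nothing new
In F → y y X: X is at the end, add FOLLOW(F)

The FOLLOW sets referred to above (computed the same way, to a fixed point):
  FOLLOW(F) = { $ }

Taking the union: FOLLOW(X) = { $ }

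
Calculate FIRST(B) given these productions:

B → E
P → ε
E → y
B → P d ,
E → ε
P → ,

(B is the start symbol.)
To compute FIRST(B), examine every production with B on the left-hand side, reading each right-hand side left to right until a non-nullable symbol is reached.

FIRST sets of the other non-terminals involved (by the same procedure, iterated to a fixed point):
  FIRST(E) = { 'y', ε }
  FIRST(P) = { ',', ε }

From B → E:
  - E is a non-terminal: add FIRST(E) \ {ε} = { 'y' }
    E is nullable and nothing follows, so the whole right-hand side can vanish: ε ∈ FIRST(B)
From B → P d ,:
  - P is a non-terminal: add FIRST(P) \ {ε} = { ',' }
    P is nullable, so continue to the next symbol
  - d is a terminal: add 'd' and stop

Collecting: FIRST(B) = { ',', 'd', 'y', ε }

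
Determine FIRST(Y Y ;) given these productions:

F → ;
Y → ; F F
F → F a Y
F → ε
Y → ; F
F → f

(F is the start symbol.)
FIRST sets of the non-terminals involved (from the grammar, by fixed-point iteration):
  FIRST(Y) = { ';' }

To compute FIRST(Y Y ;), process the symbols left to right:
Symbol Y is a non-terminal. Add FIRST(Y) \ {ε} = { ';' }
Y is not nullable (ε ∉ FIRST(Y)), so stop here.
FIRST(Y Y ;) = { ';' }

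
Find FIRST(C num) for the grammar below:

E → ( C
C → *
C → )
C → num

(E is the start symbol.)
{ ')', '*', 'num' }

FIRST sets of the non-terminals involved (from the grammar, by fixed-point iteration):
  FIRST(C) = { ')', '*', 'num' }

To compute FIRST(C num), process the symbols left to right:
Symbol C is a non-terminal. Add FIRST(C) \ {ε} = { ')', '*', 'num' }
C is not nullable (ε ∉ FIRST(C)), so stop here.
FIRST(C num) = { ')', '*', 'num' }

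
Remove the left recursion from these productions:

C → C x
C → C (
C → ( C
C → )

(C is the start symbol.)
C → ( C C'
C → ) C'
C' → x C'
C' → ( C'
C' → ε

C is directly left-recursive. The standard transformation for
  A → A α₁ | ... | A α_m | β₁ | ... | β_n
is
  A  → β₁ A' | ... | β_n A'
  A' → α₁ A' | ... | α_m A' | ε

C → ( C becomes C → ( C C'
C → ) becomes C → ) C'
C → C x becomes C' → x C'
C → C ( becomes C' → ( C'
Add C' → ε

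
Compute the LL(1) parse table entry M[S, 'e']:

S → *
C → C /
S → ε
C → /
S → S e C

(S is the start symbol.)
S → ε, S → S e C

To find M[S, 'e'], we find productions for S where 'e' is in the predict set (PREDICT(N → α) = (FIRST(α) \ {ε}) ∪ (FOLLOW(N) if α ⇒* ε)).

Relevant sets:
  FIRST(S) = { '*', 'e', ε }
  FOLLOW(S) = { $, 'e' }

S → *: PREDICT = { '*' }
S → ε: PREDICT = { $, 'e' }
  'e' is in predict set, so this production goes in M[S, 'e']
S → S e C: PREDICT = { '*', 'e' }
  'e' is in predict set, so this production goes in M[S, 'e']

M[S, 'e'] = S → ε, S → S e C  (a multiply-defined cell — the grammar is not LL(1))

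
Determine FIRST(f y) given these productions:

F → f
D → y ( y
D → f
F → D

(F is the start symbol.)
{ 'f' }

To compute FIRST(f y), process the symbols left to right:
Symbol f is a terminal. Add 'f' and stop.
FIRST(f y) = { 'f' }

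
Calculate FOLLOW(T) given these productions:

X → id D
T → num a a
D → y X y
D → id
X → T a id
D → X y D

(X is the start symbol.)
To compute FOLLOW(T), find every occurrence of T on a right-hand side N → α T β: add FIRST(β) \ {ε}, and if β is empty or nullable also add FOLLOW(N). Iterate to a fixed point.

In X → T a id: T is followed by a id, add FIRST(a id) \ {ε} = { 'a' }

Taking the union: FOLLOW(T) = { 'a' }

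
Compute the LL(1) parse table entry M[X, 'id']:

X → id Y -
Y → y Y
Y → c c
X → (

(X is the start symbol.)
X → id Y -

To find M[X, 'id'], we find productions for X where 'id' is in the predict set (PREDICT(N → α) = (FIRST(α) \ {ε}) ∪ (FOLLOW(N) if α ⇒* ε)).

X → id Y -: PREDICT = { 'id' }
  'id' is in predict set, so this production goes in M[X, 'id']
X → (: PREDICT = { '(' }

M[X, 'id'] = X → id Y -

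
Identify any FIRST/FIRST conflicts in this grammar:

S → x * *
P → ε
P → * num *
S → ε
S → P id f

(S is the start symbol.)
No FIRST/FIRST conflicts.

FIRST sets of the non-terminals at (or reachable through a nullable prefix from) the front of some alternative:
  FIRST(P) = { '*', ε }

Productions for S:
  S → x * *: FIRST = { 'x' }
  S → ε: FIRST = { ε }
  S → P id f: FIRST = { '*', 'id' }
Productions for P:
  P → ε: FIRST = { ε }
  P → * num *: FIRST = { '*' }

All alternatives of each non-terminal have pairwise disjoint FIRST sets.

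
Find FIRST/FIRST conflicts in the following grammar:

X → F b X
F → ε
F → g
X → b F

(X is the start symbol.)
Yes. X → F b X / X → b F on { 'b' }

A FIRST/FIRST conflict occurs when two productions N → α and N → β for the same non-terminal have FIRST(α) ∩ FIRST(β) ≠ ∅ (with ε ∈ FIRST of a nullable right-hand side, so two nullable alternatives also conflict).

FIRST sets of the non-terminals at (or reachable through a nullable prefix from) the front of some alternative:
  FIRST(F) = { 'g', ε }

Productions for X:
  X → F b X: FIRST = { 'b', 'g' }
  X → b F: FIRST = { 'b' }
Productions for F:
  F → ε: FIRST = { ε }
  F → g: FIRST = { 'g' }

Conflict for X: X → F b X and X → b F
  Overlap: { 'b' }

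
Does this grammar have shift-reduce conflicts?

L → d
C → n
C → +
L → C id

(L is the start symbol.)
Augment with L' → L and build the canonical LR(0) collection (I0 = CLOSURE({[L' → . L]}), then GOTO on every symbol after a dot until no new states appear). It has 7 states:
  I0: { [C → . +], [C → . n], [L → . C id], [L → . d], [L' → . L] }  — shift
  I1: { [C → + .] }  — reduce
  I2: { [L → C . id] }  — shift
  I3: { [L' → L .] }  — accept
  I4: { [L → d .] }  — reduce
  I5: { [C → n .] }  — reduce
  I6: { [L → C id .] }  — reduce

No state contains both a complete item and a shift item.

Answer: No shift-reduce conflicts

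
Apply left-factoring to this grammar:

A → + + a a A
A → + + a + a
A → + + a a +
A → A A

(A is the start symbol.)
A → + + a A'
A' → a A''
A'' → A
A'' → +
A' → + a
A → A A

Left-factoring transforms A → αβ₁ | αβ₂ into A → αA' and A' → β₁ | β₂
(α is the longest common prefix among the alternatives). Repeat until
no nonterminal has two alternatives with a common prefix.

Round 1: A has alternatives sharing prefix '+ + a'. Introduce A': A → + + a A'
  Add: A' → a A
  Add: A' → + a
  Add: A' → a +

Round 2: A' has alternatives sharing prefix 'a'. Introduce A'': A' → a A''
  Add: A'' → A
  Add: A'' → +

No remaining common prefixes — done.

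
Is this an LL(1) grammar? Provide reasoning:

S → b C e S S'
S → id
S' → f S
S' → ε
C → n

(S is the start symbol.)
A grammar is LL(1) if for each non-terminal N with multiple productions, the predict sets of those productions are pairwise disjoint, where PREDICT(N → α) = (FIRST(α) \ {ε}) ∪ (FOLLOW(N) if α ⇒* ε).

Relevant sets:
  FOLLOW(S') = { $, 'f' }

For S:
  PREDICT(S → b C e S S') = { 'b' }
  PREDICT(S → id) = { 'id' }
For S':
  PREDICT(S' → f S) = { 'f' }
  PREDICT(S' → ε) = { $, 'f' }
C has a single production, so nothing to check there.

Conflict found: Predict set conflict for S': { 'f' }
The grammar is NOT LL(1).

Answer: No. Predict set conflict for S': { 'f' }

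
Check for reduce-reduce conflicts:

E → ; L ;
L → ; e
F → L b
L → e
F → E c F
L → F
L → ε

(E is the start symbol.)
Yes — I11: [F → E c F .] vs [L → F .]; I13: [L → ; e .] vs [L → e .]

A reduce-reduce conflict occurs when an LR(0) state has two complete items [A → α .] and [B → β .] — both call for a reduction, and with no lookahead the parser cannot choose between them.

Augment with E' → E and build the canonical LR(0) collection (I0 = CLOSURE({[E' → . E]}), then GOTO on every symbol after a dot until no new states appear). It has 14 states:
  I0: { [E → . ; L ;], [E' → . E] }  — shift
  I1: { [E → . ; L ;], [E → ; . L ;], [F → . E c F], [F → . L b], [L → . ; e], [L → . F], [L → . e], [L → .] }  — shift, reduce
  I2: { [E' → E .] }  — accept
  I3: { [E → . ; L ;], [E → ; . L ;], [F → . E c F], [F → . L b], [L → . ; e], [L → . F], [L → . e], [L → .], [L → ; . e] }  — shift, reduce
  I4: { [F → E . c F] }  — shift
  I5: { [L → F .] }  — reduce
  I6: { [E → ; L . ;], [F → L . b] }  — shift
  I7: { [L → e .] }  — reduce
  I8: { [E → ; L ; .] }  — reduce
  I9: { [F → L b .] }  — reduce
  I10: { [E → . ; L ;], [F → . E c F], [F → . L b], [F → E c . F], [L → . ; e], [L → . F], [L → . e], [L → .] }  — shift, reduce
  I11: { [F → E c F .], [L → F .] }  — 2 reduces
  I12: { [F → L . b] }  — shift
  I13: { [L → ; e .], [L → e .] }  — 2 reduces

I11 contains complete items [F → E c F .], [L → F .] — reduce-reduce conflict.
I13 contains complete items [L → ; e .], [L → e .] — reduce-reduce conflict.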